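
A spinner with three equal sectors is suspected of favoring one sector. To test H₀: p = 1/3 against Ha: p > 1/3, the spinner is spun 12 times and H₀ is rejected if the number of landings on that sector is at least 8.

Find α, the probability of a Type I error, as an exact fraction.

3323/177147

Under H₀, X ~ Binomial(12, 1/3), and α = P(X ≥ 8).
Summing C(12,j)(1/3)^j(2/3)^{12−j} for j = 8,…,12 gives 3323/177147.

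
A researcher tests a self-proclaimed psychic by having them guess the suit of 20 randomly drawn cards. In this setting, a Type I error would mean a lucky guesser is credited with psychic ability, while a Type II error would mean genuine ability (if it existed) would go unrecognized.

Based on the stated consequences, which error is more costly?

Type I error

The Type I consequence (a lucky guesser is credited with psychic ability) is more severe than the Type II consequence (genuine ability (if it existed) would go unrecognized).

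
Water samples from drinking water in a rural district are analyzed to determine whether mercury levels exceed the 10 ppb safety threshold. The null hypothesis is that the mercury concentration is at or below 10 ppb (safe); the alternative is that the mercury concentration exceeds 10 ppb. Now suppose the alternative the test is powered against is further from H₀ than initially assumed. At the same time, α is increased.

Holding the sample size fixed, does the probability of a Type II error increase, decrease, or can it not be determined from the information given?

It decreases.

A larger true effect moves the Ha sampling distribution further from the H₀ critical value, making rejection more likely when Ha is true. A larger α widens the rejection region, so when the alternative is true more outcomes lead to rejection — failing to reject becomes less likely. Both changes push β in the same direction.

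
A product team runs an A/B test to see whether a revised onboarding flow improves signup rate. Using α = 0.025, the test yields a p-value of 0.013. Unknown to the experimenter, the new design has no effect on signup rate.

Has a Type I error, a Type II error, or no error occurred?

Type I error

The conventional null hypothesis is that the new design has no effect on signup rate.
Since p = 0.013 < α = 0.025, H₀ is rejected.
H₀ is true (actually the new design has no effect on signup rate).
Rejecting a true H₀ is a Type I error.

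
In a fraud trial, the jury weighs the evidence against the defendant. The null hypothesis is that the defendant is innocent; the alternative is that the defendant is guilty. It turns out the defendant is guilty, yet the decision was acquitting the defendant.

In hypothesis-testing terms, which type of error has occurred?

Type II error

'Acquitting the defendant' corresponds to failing to reject H₀.
H₀ was not rejected but H₀ is false — a Type II error (false negative).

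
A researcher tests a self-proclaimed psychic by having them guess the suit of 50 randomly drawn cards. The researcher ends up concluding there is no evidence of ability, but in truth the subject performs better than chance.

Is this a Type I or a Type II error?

The null hypothesis here is that the subject is guessing at random (p = 1/4).
'Concluding there is no evidence of ability' corresponds to failing to reject H₀.
H₀ was not rejected but H₀ is false — a Type II error (false negative).

Type II error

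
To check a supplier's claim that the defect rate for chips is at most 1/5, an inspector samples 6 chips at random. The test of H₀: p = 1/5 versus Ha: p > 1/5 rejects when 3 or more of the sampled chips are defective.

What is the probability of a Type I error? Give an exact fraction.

Under H₀, X ~ Binomial(6, 1/5); the Type I error rate is P(X ≥ 3).
Computing the lower-tail complement: 1 − 2816/3125 = 309/3125.

309/3125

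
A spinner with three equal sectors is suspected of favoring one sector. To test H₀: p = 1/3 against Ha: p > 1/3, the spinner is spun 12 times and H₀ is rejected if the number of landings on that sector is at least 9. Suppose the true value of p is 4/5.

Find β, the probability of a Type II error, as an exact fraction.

10030813/48828125

Under the alternative p = 4/5, X ~ Binomial(12, 4/5); β is the probability the test does not reject, P(X < 9).
Summing C(12,j)·(4/5)^j·(1/5)^{12-j} for j = 0..8 gives 10030813/48828125.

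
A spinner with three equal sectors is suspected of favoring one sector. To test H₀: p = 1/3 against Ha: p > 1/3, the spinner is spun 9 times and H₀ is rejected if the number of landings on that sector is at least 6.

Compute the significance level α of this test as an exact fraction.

α = P(reject H₀ | H₀ true) = P(Y ≥ 6 | p = 1/3), with Y ~ Binomial(9, 1/3).
P(Y ≥ 6) = Σ_{j=6}^{9} C(9,j)·(1/3)^j·(2/3)^{9-j} = 835/19683.

835/19683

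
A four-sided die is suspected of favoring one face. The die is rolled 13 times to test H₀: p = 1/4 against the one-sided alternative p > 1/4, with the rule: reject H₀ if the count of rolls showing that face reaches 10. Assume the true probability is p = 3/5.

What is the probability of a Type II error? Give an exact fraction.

Under the alternative p = 3/5, Y ~ Binomial(13, 3/5); β is the probability the test does not reject, P(Y < 10).
Equivalently, β = 1 − P(Y ≥ 10) = 202983472/244140625.

202983472/244140625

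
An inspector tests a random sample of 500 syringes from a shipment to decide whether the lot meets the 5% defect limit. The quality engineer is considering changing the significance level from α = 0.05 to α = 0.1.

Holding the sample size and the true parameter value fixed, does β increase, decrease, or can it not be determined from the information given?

It decreases.

With a larger α the critical value moves toward the center, so more of the Ha sampling distribution lies in the rejection region.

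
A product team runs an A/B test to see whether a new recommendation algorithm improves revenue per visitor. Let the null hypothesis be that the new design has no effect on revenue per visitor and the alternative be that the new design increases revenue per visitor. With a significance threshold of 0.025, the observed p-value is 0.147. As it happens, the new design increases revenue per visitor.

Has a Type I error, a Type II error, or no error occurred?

Since p = 0.147 ≥ α = 0.025, H₀ is not rejected.
H₀ is false (actually the new design increases revenue per visitor).
Failing to reject a false H₀ is a Type II error.

Type II error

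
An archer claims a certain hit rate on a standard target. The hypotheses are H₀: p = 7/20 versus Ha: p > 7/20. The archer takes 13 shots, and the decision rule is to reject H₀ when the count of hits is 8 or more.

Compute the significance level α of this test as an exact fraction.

α = P(reject H₀ | H₀ true) = P(X ≥ 8 | p = 7/20), with X ~ Binomial(13, 7/20).
P(X ≥ 8) = Σ_{j=8}^{13} C(13,j)·(7/20)^j·(13/20)^{13-j} = 29568684698777/640000000000000.

29568684698777/640000000000000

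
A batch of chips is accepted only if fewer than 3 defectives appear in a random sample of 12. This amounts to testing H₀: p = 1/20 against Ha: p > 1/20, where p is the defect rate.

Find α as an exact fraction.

16030320228069/819200000000000

α = P(reject H₀ | H₀ true) = P(X ≥ 3 | p = 1/20), X ~ Binomial(12, 1/20).
Via the complement, α = 1 − Σ_{j=0}^{2} C(12,j)(1/20)^j(19/20)^{12-j} = 16030320228069/819200000000000.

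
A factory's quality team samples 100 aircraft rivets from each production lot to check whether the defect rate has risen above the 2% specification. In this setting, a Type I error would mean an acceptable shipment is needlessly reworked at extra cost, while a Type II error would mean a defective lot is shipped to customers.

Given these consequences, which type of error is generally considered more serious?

The Type II consequence (a defective lot is shipped to customers) is more severe than the Type I consequence (an acceptable shipment is needlessly reworked at extra cost).

Type II error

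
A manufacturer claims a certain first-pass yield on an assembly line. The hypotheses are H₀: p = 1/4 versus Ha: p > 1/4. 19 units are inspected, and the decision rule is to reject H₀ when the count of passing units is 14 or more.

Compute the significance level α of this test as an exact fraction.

Under H₀, S ~ Binomial(19, 1/4), and α = P(S ≥ 14).
P(S ≥ 14) = Σ_{j=14}^{19} C(19,j)·(1/4)^j·(3/4)^{19-j} = 395915/34359738368.

395915/34359738368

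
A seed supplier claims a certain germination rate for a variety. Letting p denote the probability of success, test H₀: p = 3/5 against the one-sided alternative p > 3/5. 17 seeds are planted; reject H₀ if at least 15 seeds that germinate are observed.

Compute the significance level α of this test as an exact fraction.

1879706817/152587890625

The Type I error probability is α = P(X ≥ 15) computed under H₀, where X ~ Binomial(17, 3/5).
P(X ≥ 15) = Σ_{j=15}^{17} C(17,j)·(3/5)^j·(2/5)^{17-j} = 1879706817/152587890625.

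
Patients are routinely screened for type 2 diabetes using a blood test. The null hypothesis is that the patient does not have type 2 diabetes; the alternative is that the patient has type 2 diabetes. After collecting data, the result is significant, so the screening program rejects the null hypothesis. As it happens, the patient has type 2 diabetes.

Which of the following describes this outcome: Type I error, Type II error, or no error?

No error — this is a correct decision.

The test rejected a false H₀ — the decision matches the true state.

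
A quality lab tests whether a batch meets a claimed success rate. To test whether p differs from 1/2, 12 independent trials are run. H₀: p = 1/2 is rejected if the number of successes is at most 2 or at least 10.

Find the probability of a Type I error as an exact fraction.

79/2048

The significance level is the null-hypothesis probability of the rejection region {≤2} ∪ {≥10}.
The two tails are symmetric, so α = 2·(1 + 12 + 66)/2^12 = 158/4096 = 79/2048.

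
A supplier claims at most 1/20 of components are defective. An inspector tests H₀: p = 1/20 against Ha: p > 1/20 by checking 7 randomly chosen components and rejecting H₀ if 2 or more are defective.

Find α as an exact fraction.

Under H₀, X ~ Binomial(7, 1/20); the Type I error rate is P(X ≥ 2).
Computing the lower-tail complement: 1 − 611596453/640000000 = 28403547/640000000.

28403547/640000000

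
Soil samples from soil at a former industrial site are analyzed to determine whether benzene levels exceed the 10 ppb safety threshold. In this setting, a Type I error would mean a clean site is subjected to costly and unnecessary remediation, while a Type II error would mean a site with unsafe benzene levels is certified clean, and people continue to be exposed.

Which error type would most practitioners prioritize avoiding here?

The Type II consequence (a site with unsafe benzene levels is certified clean, and people continue to be exposed) is more severe than the Type I consequence (a clean site is subjected to costly and unnecessary remediation).

Type II error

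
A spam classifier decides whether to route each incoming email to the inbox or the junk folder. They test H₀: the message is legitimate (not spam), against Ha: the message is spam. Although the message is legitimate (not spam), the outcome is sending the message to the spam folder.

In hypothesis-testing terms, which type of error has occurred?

Type I error

'Sending the message to the spam folder' corresponds to rejecting H₀.
H₀ was rejected but H₀ is true — a Type I error (false positive).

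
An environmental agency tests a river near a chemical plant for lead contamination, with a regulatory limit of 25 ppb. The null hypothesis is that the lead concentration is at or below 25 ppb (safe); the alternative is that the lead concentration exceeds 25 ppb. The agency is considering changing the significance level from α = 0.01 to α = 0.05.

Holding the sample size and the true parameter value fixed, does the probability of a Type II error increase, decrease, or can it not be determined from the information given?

With a larger α the critical value moves toward the center, so more of the Ha sampling distribution lies in the rejection region.

It decreases.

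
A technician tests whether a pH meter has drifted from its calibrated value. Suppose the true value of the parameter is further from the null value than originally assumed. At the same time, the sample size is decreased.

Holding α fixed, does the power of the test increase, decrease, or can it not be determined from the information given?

Cannot be determined from the information given.

The first change alone would make β decrease; the second alone would make β increase. Which effect dominates depends on the magnitudes, which are not given.
Since power = 1 − β, the effect on power is likewise indeterminate.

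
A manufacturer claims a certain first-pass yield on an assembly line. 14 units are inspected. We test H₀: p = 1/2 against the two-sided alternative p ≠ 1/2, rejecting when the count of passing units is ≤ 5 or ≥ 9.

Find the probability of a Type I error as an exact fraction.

3473/8192

Under H₀, X ~ Binomial(14, 1/2); α is the probability of landing in either tail, P(X ≤ 5) + P(X ≥ 9).
By symmetry, α = 2·P(X ≤ 5) = 2·(1 + 14 + 91 + 364 + 1001 + 2002)/16384 = 6946/16384 = 3473/8192.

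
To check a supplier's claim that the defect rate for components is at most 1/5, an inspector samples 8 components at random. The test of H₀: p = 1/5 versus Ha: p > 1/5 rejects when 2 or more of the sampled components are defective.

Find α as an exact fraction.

The significance level is the probability, assuming p = 1/5, of seeing 2 or more defectives in 8 draws.
α = 1 − P(S ≤ 1) = 1 − 196608/390625 = 194017/390625.

194017/390625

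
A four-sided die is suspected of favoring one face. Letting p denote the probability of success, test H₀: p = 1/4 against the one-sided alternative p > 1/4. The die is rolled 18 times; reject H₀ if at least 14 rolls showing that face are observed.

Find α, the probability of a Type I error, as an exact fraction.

The Type I error probability is α = P(Y ≥ 14) computed under H₀, where Y ~ Binomial(18, 1/4).
Summing C(18,j)(1/4)^j(3/4)^{18−j} for j = 14,…,18 gives 67831/17179869184.

67831/17179869184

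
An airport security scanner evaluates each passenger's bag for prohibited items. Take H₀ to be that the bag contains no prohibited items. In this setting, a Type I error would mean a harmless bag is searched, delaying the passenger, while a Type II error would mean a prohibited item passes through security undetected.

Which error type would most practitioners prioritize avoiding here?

Type II error

The Type II consequence (a prohibited item passes through security undetected) is more severe than the Type I consequence (a harmless bag is searched, delaying the passenger).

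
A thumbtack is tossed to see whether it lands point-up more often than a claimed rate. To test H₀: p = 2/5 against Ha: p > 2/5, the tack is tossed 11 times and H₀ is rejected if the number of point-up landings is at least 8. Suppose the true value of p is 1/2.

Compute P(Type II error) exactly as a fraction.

227/256

A Type II error is failing to reject when Ha holds: with p = 1/2, β = P(K ≤ 7).
Summing C(11,j)·(1/2)^j·(1/2)^{11-j} for j = 0..7 gives 227/256.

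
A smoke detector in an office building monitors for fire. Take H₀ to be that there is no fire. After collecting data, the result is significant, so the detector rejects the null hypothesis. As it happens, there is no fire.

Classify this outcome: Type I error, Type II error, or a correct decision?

Type I error

H₀ was rejected, but H₀ is actually true.
Rejecting a true null hypothesis is a Type I error (false positive).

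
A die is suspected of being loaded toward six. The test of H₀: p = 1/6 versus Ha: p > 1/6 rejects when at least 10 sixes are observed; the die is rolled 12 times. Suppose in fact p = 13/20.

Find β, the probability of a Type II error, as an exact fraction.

Under the alternative p = 13/20, X ~ Binomial(12, 13/20); β is the probability the test does not reject, P(X < 10).
Summing C(12,j)·(13/20)^j·(7/20)^{12-j} for j = 0..9 gives 695265215827749/819200000000000.

695265215827749/819200000000000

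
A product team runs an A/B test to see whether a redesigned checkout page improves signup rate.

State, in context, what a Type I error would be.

A Type I error would mean concluding that the new design increases signup rate when in fact the new design has no effect on signup rate.

With the conventional null hypothesis that the new design has no effect on signup rate:
A Type I error is rejecting H₀ when H₀ is true.
Here that means shipping the new feature to all users when actually the new design has no effect on signup rate.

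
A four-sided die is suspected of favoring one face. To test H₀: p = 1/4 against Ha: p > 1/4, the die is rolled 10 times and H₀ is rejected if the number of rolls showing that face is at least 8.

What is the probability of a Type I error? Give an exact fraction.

109/262144

The Type I error probability is α = P(Y ≥ 8) computed under H₀, where Y ~ Binomial(10, 1/4).
Summing C(10,j)(1/4)^j(3/4)^{10−j} for j = 8,…,10 gives 109/262144.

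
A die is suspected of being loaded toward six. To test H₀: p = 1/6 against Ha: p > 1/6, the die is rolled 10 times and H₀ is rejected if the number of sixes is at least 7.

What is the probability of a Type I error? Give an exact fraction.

337/1259712

α = P(reject H₀ | H₀ true) = P(K ≥ 7 | p = 1/6), with K ~ Binomial(10, 1/6).
Adding the binomial terms for j = 7 through 10 with p = 1/6 yields 337/1259712.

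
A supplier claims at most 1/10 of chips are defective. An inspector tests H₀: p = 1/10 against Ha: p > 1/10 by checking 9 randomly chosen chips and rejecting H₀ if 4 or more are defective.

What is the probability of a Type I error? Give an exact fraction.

4165547/500000000

The significance level is the probability, assuming p = 1/10, of seeing 4 or more defectives in 9 draws.
Via the complement, α = 1 − Σ_{j=0}^{3} C(9,j)(1/10)^j(9/10)^{9-j} = 4165547/500000000.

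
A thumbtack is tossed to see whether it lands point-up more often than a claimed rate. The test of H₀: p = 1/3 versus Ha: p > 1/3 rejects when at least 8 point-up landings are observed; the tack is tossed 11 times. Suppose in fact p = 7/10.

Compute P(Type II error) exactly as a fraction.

β = P(fail to reject H₀ | Ha true) = P(Y ≤ 7 | p = 7/10), Y ~ Binomial(11, 7/10).
Adding the binomial probabilities P(Y=0)+…+P(Y=7) at p = 7/10 gives 1076094153/2500000000.

1076094153/2500000000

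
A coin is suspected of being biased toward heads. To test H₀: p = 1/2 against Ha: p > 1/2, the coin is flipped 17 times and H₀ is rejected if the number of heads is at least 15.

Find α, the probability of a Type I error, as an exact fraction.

The Type I error probability is α = P(K ≥ 15) computed under H₀, where K ~ Binomial(17, 1/2).
That's C(17,15) + C(17,16) + C(17,17) over 2^17, i.e. (136 + 17 + 1)/131072 = 154/131072 = 77/65536.

77/65536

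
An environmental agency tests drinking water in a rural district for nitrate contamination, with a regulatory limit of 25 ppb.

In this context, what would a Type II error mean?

With the conventional null hypothesis that the nitrate concentration is at or below 25 ppb (safe):
A Type II error is failing to reject H₀ when H₀ is false.
Here that means certifying the site as safe when actually the nitrate concentration exceeds 25 ppb.

A Type II error would mean concluding that the nitrate concentration is at or below 25 ppb (safe) (or at least failing to establish that the nitrate concentration exceeds 25 ppb) when in fact the nitrate concentration exceeds 25 ppb.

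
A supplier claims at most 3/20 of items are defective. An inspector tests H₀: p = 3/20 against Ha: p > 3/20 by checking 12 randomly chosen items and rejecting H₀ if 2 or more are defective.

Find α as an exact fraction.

Under H₀, X ~ Binomial(12, 3/20); the Type I error rate is P(X ≥ 2).
Computing the lower-tail complement: 1 − 1816410504304549/4096000000000000 = 2279589495695451/4096000000000000.

2279589495695451/4096000000000000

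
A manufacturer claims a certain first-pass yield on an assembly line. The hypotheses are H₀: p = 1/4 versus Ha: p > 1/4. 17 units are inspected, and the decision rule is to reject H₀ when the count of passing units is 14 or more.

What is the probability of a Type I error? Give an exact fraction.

α = P(reject H₀ | H₀ true) = P(K ≥ 14 | p = 1/4), with K ~ Binomial(17, 1/4).
Adding the binomial terms for j = 14 through 17 with p = 1/4 yields 4909/4294967296.

4909/4294967296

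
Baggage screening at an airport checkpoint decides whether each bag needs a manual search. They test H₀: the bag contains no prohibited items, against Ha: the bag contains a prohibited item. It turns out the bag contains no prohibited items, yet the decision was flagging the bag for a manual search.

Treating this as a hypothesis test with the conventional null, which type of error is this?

Type I error

'Flagging the bag for a manual search' corresponds to rejecting H₀.
H₀ was rejected but H₀ is true — a Type I error (false positive).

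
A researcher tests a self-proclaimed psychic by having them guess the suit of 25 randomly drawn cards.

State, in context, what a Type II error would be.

With the conventional null hypothesis that the subject is guessing at random (p = 1/4):
A Type II error is failing to reject H₀ when H₀ is false.
Here that means concluding there is no evidence of ability when actually the subject performs better than chance.

A Type II error would mean concluding that the subject is guessing at random (p = 1/4) (or at least failing to establish that the subject performs better than chance) when in fact the subject performs better than chance.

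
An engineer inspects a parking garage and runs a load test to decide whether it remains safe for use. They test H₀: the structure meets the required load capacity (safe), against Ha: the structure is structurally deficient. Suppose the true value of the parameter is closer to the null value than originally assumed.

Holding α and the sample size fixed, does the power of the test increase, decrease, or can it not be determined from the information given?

It decreases.

When the true parameter is near the null value, the test has a harder time distinguishing Ha from H₀.
Since power = 1 − β and β increases, power decreases.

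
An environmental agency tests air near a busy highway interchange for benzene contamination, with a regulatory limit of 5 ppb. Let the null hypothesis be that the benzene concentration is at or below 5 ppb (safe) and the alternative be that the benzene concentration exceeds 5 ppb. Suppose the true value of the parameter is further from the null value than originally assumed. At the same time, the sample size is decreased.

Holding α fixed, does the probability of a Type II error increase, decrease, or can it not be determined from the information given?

The first change alone would make β decrease; the second alone would make β increase. Which effect dominates depends on the magnitudes, which are not given.

Cannot be determined from the information given.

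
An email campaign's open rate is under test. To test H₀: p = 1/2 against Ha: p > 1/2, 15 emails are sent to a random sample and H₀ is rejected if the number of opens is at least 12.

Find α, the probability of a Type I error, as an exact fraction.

Under H₀, Y ~ Binomial(15, 1/2), and α = P(Y ≥ 12).
That's C(15,12) + C(15,13) + C(15,14) + C(15,15) over 2^15, i.e. (455 + 105 + 15 + 1)/32768 = 576/32768 = 9/512.

9/512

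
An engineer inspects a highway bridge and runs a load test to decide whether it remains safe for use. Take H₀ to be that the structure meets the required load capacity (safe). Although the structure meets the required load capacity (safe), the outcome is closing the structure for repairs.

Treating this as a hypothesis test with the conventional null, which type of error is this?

Type I error

'Closing the structure for repairs' corresponds to rejecting H₀.
H₀ was rejected but H₀ is true — a Type I error (false positive).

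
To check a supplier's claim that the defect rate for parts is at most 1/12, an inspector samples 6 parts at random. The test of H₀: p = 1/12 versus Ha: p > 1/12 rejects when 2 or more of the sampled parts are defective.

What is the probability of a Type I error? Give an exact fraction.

248117/2985984

The significance level is the probability, assuming p = 1/12, of seeing 2 or more defectives in 6 draws.
α = 1 − P(X ≤ 1) = 1 − 2737867/2985984 = 248117/2985984.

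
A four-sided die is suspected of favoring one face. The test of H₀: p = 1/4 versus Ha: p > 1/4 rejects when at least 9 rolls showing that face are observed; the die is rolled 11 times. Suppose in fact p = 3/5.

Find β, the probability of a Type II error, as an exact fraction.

Under the alternative p = 3/5, S ~ Binomial(11, 3/5); β is the probability the test does not reject, P(S < 9).
Equivalently, β = 1 − P(S ≥ 9) = 8604328/9765625.

8604328/9765625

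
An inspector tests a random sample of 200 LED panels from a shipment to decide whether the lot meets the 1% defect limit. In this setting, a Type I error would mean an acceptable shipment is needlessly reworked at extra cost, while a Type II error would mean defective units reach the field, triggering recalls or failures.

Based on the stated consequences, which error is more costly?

The Type II consequence (defective units reach the field, triggering recalls or failures) is more severe than the Type I consequence (an acceptable shipment is needlessly reworked at extra cost).

Type II error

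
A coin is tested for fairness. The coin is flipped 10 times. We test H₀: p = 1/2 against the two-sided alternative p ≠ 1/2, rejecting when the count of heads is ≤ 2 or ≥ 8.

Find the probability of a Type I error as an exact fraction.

7/64

α = P(K ≤ 2 or K ≥ 8 | p = 1/2), K ~ Binomial(10, 1/2).
By symmetry, α = 2·P(K ≤ 2) = 2·(1 + 10 + 45)/1024 = 112/1024 = 7/64.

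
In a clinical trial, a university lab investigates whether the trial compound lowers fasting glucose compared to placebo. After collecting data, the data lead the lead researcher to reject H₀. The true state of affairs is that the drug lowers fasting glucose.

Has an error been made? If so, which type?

The conventional null hypothesis here is that the drug has no effect on fasting glucose.
The test rejected a false H₀ — the decision matches the true state.

No error — this is a correct decision.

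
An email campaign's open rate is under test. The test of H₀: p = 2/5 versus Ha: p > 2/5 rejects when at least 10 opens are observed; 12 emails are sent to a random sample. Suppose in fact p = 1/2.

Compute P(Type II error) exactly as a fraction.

4017/4096

Under the alternative p = 1/2, Y ~ Binomial(12, 1/2); β is the probability the test does not reject, P(Y < 10).
Adding the binomial probabilities P(Y=0)+…+P(Y=9) at p = 1/2 gives 4017/4096.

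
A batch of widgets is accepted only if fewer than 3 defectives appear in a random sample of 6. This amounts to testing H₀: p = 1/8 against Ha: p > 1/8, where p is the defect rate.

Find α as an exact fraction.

The significance level is the probability, assuming p = 1/8, of seeing 3 or more defectives in 6 draws.
α = 1 − P(K ≤ 2) = 1 − 127253/131072 = 3819/131072.

3819/131072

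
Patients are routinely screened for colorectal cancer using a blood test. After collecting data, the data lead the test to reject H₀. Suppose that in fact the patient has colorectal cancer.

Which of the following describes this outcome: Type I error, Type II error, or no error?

No error (correct decision).

The conventional null hypothesis here is that the patient does not have colorectal cancer.
The test rejected a false H₀ — the decision matches the true state.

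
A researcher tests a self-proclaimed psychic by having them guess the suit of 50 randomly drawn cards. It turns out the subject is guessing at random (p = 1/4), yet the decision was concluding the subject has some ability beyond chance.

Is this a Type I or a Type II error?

The null hypothesis here is that the subject is guessing at random (p = 1/4).
'Concluding the subject has some ability beyond chance' corresponds to rejecting H₀.
H₀ was rejected but H₀ is true — a Type I error (false positive).

Type I error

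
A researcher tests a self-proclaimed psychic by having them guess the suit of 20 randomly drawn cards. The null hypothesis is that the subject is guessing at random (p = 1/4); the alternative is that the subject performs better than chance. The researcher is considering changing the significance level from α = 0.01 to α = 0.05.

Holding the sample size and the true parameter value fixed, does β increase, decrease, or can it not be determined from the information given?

A larger α widens the rejection region, so when the alternative is true more outcomes lead to rejection — failing to reject becomes less likely.

It decreases.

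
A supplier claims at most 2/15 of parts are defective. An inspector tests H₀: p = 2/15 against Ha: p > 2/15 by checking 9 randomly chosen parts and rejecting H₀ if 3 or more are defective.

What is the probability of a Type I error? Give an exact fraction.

α = P(reject H₀ | H₀ true) = P(X ≥ 3 | p = 2/15), X ~ Binomial(9, 2/15).
α = 1 − P(X ≤ 2) = 1 − 34323438799/38443359375 = 4119920576/38443359375.

4119920576/38443359375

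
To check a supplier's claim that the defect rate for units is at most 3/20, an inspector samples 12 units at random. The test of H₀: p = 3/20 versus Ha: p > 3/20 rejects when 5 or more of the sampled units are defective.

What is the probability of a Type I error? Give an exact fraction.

9798413783967/409600000000000

Under H₀, S ~ Binomial(12, 3/20); the Type I error rate is P(S ≥ 5).
Via the complement, α = 1 − Σ_{j=0}^{4} C(12,j)(3/20)^j(17/20)^{12-j} = 9798413783967/409600000000000.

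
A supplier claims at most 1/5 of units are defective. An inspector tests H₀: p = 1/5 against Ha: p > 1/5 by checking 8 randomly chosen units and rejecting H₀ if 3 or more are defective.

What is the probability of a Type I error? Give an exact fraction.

79329/390625

α = P(reject H₀ | H₀ true) = P(X ≥ 3 | p = 1/5), X ~ Binomial(8, 1/5).
Via the complement, α = 1 − Σ_{j=0}^{2} C(8,j)(1/5)^j(4/5)^{8-j} = 79329/390625.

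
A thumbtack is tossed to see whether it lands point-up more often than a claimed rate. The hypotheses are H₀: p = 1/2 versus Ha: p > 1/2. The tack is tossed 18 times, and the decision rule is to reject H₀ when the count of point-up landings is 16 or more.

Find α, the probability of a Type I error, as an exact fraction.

43/65536

Under H₀, Y ~ Binomial(18, 1/2), and α = P(Y ≥ 16).
P(Y ≥ 16) = [C(18,16) + C(18,17) + C(18,18)] / 2^18 = (153 + 18 + 1) / 262144 = 172/262144 = 43/65536.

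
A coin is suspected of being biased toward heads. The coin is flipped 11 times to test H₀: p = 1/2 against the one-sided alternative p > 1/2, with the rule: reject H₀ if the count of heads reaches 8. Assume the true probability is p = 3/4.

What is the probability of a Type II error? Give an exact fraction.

A Type II error is failing to reject when Ha holds: with p = 3/4, β = P(Y ≤ 7).
Equivalently, β = 1 − P(Y ≥ 8) = 150311/524288.

150311/524288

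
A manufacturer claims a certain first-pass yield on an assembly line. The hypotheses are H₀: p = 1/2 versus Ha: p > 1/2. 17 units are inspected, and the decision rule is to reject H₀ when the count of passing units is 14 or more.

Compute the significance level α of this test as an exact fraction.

417/65536

The Type I error probability is α = P(K ≥ 14) computed under H₀, where K ~ Binomial(17, 1/2).
P(K ≥ 14) = [C(17,14) + C(17,15) + C(17,16) + C(17,17)] / 2^17 = (680 + 136 + 17 + 1) / 131072 = 834/131072 = 417/65536.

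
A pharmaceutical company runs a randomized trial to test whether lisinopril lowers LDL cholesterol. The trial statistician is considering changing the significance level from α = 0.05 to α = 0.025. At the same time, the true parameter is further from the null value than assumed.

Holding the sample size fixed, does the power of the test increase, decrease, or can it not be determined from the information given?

Cannot be determined from the information given.

The first change alone would make β increase; the second alone would make β decrease. Which effect dominates depends on the magnitudes, which are not given.
Since power = 1 − β, the effect on power is likewise indeterminate.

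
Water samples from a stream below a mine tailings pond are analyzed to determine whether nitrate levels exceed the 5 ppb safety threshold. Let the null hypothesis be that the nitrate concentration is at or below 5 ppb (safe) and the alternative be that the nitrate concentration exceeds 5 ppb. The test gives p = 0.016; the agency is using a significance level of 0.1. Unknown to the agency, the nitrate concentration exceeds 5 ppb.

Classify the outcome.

No error — this is a correct decision.

Since p = 0.016 < α = 0.1, H₀ is rejected.
H₀ is false (actually the nitrate concentration exceeds 5 ppb).
The decision matches the true state — no error.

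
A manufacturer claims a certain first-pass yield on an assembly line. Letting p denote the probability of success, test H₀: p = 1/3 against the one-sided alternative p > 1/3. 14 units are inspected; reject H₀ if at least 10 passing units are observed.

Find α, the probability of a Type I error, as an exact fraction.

19321/4782969

α = P(reject H₀ | H₀ true) = P(Y ≥ 10 | p = 1/3), with Y ~ Binomial(14, 1/3).
Summing C(14,j)(1/3)^j(2/3)^{14−j} for j = 10,…,14 gives 19321/4782969.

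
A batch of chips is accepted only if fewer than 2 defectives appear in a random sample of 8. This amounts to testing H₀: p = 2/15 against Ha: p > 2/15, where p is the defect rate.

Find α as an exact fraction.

α = P(reject H₀ | H₀ true) = P(X ≥ 2 | p = 2/15), X ~ Binomial(8, 2/15).
Via the complement, α = 1 − Σ_{j=0}^{1} C(8,j)(2/15)^j(13/15)^{8-j} = 743183632/2562890625.

743183632/2562890625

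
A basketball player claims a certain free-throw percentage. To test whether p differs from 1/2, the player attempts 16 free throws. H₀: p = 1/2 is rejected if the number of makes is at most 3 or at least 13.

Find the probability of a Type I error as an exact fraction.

α = P(X ≤ 3 or X ≥ 13 | p = 1/2), X ~ Binomial(16, 1/2).
Each tail has probability (1 + 16 + 120 + 560)/65536; doubling gives α = 1394/65536 = 697/32768.

697/32768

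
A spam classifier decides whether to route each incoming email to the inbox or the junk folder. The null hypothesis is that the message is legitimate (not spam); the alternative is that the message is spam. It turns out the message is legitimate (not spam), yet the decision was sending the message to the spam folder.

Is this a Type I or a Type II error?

'Sending the message to the spam folder' corresponds to rejecting H₀.
H₀ was rejected but H₀ is true — a Type I error (false positive).

Type I error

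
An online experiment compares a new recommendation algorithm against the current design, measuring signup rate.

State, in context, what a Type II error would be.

A Type II error would mean concluding that the new design has no effect on signup rate (or at least failing to establish that the new design increases signup rate) when in fact the new design increases signup rate.

With the conventional null hypothesis that the new design has no effect on signup rate:
A Type II error is failing to reject H₀ when H₀ is false.
Here that means keeping the current design when actually the new design increases signup rate.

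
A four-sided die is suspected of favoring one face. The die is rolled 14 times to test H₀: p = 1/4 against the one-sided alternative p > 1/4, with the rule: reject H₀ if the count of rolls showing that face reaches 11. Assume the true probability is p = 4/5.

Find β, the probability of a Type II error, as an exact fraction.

1842102761/6103515625

Under the alternative p = 4/5, Y ~ Binomial(14, 4/5); β is the probability the test does not reject, P(Y < 11).
Adding the binomial probabilities P(Y=0)+…+P(Y=10) at p = 4/5 gives 1842102761/6103515625.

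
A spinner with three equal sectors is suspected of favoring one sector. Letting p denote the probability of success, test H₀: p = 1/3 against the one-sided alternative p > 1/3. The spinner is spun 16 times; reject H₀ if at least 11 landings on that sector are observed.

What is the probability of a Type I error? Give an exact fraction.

The Type I error probability is α = P(S ≥ 11) computed under H₀, where S ~ Binomial(16, 1/3).
Summing C(16,j)(1/3)^j(2/3)^{16−j} for j = 11,…,16 gives 19321/4782969.

19321/4782969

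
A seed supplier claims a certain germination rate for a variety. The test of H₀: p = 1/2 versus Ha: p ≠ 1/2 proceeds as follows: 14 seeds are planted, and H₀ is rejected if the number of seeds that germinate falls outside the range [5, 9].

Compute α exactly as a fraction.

The significance level is the null-hypothesis probability of the rejection region {≤4} ∪ {≥10}.
Each tail has probability (1 + 14 + 91 + 364 + 1001)/16384; doubling gives α = 2942/16384 = 1471/8192.

1471/8192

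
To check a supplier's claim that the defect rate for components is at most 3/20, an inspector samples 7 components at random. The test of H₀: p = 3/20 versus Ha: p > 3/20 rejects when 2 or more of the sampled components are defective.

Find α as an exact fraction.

181386189/640000000

Under H₀, S ~ Binomial(7, 3/20); the Type I error rate is P(S ≥ 2).
Via the complement, α = 1 − Σ_{j=0}^{1} C(7,j)(3/20)^j(17/20)^{7-j} = 181386189/640000000.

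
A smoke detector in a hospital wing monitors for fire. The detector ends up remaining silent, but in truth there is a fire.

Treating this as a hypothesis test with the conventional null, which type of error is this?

Type II error

The null hypothesis here is that there is no fire.
'Remaining silent' corresponds to failing to reject H₀.
H₀ was not rejected but H₀ is false — a Type II error (false negative).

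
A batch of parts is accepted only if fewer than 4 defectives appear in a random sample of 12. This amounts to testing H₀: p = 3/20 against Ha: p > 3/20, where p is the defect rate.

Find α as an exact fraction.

75535426487313/819200000000000

The significance level is the probability, assuming p = 3/20, of seeing 4 or more defectives in 12 draws.
Computing the lower-tail complement: 1 − 743664573512687/819200000000000 = 75535426487313/819200000000000.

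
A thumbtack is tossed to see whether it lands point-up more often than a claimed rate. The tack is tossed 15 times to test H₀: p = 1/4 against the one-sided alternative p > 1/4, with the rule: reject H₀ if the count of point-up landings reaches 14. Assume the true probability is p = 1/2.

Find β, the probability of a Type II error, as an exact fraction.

Under the alternative p = 1/2, S ~ Binomial(15, 1/2); β is the probability the test does not reject, P(S < 14).
Equivalently, β = 1 − P(S ≥ 14) = 2047/2048.

2047/2048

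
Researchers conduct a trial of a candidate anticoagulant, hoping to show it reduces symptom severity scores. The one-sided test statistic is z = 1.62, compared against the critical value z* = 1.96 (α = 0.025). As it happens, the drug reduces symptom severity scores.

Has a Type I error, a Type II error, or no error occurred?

Type II error

The conventional null hypothesis is that the drug has no effect on symptom severity scores.
Since z = 1.62 ≤ z* = 1.96, H₀ is not rejected.
H₀ is false (actually the drug reduces symptom severity scores).
Failing to reject a false H₀ is a Type II error.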